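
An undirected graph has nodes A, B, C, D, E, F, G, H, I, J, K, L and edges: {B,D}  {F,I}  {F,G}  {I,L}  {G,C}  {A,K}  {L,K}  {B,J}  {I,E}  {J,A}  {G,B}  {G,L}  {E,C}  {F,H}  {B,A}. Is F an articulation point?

Yes

Deleting F raises the number of components from 1 to 2, so F is a cut vertex.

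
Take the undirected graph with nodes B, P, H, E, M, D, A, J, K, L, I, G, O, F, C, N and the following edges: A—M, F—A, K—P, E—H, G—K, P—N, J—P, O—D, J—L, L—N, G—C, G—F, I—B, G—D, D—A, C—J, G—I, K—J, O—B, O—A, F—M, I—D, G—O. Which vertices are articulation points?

G

Removing G increases the component count from 2 to 3, so G is a cut vertex.
By contrast removing C leaves 2 components; it is not a cut vertex. No other vertex is a cut vertex either.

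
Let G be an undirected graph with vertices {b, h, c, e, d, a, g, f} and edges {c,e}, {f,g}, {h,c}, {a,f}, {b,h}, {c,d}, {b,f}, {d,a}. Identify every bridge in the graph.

c-e, f-g

The edges on the cycle b-h-c-d-a-f-b are not bridges since each lies on that cycle.
But removing f–g disconnects f from g; removing c–e disconnects c from e — these are bridges.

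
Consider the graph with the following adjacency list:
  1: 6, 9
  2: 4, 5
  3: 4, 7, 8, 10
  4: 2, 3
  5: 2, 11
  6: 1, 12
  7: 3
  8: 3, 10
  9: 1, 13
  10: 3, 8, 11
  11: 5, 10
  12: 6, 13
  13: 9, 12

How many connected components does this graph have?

Starting from 1 we can reach 1, 6, 9, 12, 13. That is one component of size 5.
Starting from 2 we can reach 2, 3, 4, 5, 7, 8, 10, 11. That is one component of size 8.
Total: 2 components.

2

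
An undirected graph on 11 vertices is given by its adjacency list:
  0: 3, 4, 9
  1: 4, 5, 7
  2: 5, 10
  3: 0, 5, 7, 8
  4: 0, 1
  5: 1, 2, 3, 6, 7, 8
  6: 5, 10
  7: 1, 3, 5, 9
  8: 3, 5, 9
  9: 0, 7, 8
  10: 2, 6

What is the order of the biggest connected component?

Starting from 0 we can reach 0, 1, 2, 3, 4, 5, 6, 7, 8, 9, 10. That is one component of size 11.
The largest has 11 vertices.

11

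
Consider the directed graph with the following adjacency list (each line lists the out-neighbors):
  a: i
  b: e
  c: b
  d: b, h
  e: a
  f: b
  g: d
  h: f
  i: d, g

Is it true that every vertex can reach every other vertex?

No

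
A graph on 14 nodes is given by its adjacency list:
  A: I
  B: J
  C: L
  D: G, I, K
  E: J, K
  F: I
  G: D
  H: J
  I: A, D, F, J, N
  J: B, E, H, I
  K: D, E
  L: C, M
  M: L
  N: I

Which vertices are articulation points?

Removing D increases the component count from 2 to 3, so D is a cut vertex.
Removing I increases the component count from 2 to 5, so I is a cut vertex.
Removing J increases the component count from 2 to 4, so J is a cut vertex.
Likewise L is a cut vertex.
By contrast removing G leaves 2 components; it is not a cut vertex. No other vertex is a cut vertex either.

D, I, J, L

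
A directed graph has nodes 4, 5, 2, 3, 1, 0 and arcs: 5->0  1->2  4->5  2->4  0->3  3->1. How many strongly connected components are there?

1

{0, 1, 2, 3, 4, 5} are all mutually reachable — one SCC of size 6.
That gives 1 strongly connected component.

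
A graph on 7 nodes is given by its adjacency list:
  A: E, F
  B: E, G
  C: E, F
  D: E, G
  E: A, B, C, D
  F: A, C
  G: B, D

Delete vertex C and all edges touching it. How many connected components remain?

1

With C gone, the remaining components are: {A, B, D, E, F, G}.
That is 1 component.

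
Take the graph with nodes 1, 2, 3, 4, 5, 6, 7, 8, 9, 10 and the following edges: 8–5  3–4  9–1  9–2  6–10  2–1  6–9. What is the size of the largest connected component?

7 is isolated — a component by itself.
Starting from 5 we can reach 5, 8. That is one component of size 2.
Starting from 3 we can reach 3, 4. That is one component of size 2.
Starting from 1 we can reach 1, 2, 6, 9, 10. That is one component of size 5.
The largest has 5 vertices.

5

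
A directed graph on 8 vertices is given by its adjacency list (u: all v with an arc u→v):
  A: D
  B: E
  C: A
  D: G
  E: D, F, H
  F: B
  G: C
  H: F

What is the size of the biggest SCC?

{A, C, D, G} are all mutually reachable — one SCC of size 4.
{B, E, F, H} are all mutually reachable — one SCC of size 4.
The largest has 4 vertices.

4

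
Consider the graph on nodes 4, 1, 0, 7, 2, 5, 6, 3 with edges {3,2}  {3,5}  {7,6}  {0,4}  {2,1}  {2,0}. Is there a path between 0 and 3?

From 0 we can reach 0, 1, 2, 3, 4, 5, which includes 3.

Yes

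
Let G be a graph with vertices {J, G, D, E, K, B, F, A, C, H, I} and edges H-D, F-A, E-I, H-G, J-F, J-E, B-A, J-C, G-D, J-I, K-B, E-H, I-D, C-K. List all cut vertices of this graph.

Removing J increases the component count from 1 to 2, so J is a cut vertex.
By contrast removing A leaves 1 component; it is not a cut vertex. No other vertex is a cut vertex either.

J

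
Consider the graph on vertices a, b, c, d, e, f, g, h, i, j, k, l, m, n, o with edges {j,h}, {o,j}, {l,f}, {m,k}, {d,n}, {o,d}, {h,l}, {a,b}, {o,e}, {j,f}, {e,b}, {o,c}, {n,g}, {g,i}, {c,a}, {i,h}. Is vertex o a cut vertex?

Deleting o raises the number of components from 2 to 3, so o is a cut vertex.

Yes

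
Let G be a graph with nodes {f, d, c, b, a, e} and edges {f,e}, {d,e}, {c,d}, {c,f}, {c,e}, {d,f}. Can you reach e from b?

The component containing b is {b}, and e is not in it.

No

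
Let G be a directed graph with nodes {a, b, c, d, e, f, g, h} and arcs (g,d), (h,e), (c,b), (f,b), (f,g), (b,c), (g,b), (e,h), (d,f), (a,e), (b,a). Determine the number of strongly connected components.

{d, f, g} are all mutually reachable — one SCC of size 3.
{e, h} are all mutually reachable — one SCC of size 2.
{b, c} are all mutually reachable — one SCC of size 2.
{a} is an SCC by itself.
That gives 4 strongly connected components.

4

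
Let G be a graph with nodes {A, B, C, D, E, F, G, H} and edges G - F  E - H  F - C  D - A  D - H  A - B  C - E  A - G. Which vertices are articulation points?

A

Removing A increases the component count from 1 to 2, so A is a cut vertex.
By contrast removing D leaves 1 component; it is not a cut vertex. No other vertex is a cut vertex either.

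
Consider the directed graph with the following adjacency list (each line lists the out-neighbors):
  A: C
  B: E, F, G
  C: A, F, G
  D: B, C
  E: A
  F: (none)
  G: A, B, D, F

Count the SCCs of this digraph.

{A, B, C, D, E, G} are all mutually reachable — one SCC of size 6.
{F} is an SCC by itself.
That gives 2 strongly connected components.

2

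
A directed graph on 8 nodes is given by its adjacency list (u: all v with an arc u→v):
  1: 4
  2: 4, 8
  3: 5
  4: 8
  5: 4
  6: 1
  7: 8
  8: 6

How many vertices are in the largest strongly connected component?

{1, 4, 6, 8} are all mutually reachable — one SCC of size 4.
{7} is an SCC by itself.
{2} is an SCC by itself.
{3} is an SCC by itself.
{5} is an SCC by itself.
The largest has 4 vertices.

4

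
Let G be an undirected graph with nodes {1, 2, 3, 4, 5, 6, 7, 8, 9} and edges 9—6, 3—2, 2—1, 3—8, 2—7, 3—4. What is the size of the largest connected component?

6

5 is isolated — a component by itself.
Starting from 6 we can reach 6, 9. That is one component of size 2.
Starting from 1 we can reach 1, 2, 3, 4, 7, 8. That is one component of size 6.
The largest has 6 vertices.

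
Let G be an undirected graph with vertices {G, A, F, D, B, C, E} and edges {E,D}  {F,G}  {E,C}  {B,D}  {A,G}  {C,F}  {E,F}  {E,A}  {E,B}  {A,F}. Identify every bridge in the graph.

The edges on the cycle E-B-D-E are not bridges since each lies on that cycle.
Every edge lies on some cycle, so there are no bridges.

none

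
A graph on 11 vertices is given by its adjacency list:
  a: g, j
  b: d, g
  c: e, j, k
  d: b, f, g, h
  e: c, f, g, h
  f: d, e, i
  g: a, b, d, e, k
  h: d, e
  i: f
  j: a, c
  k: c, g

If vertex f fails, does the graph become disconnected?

Yes

Deleting f raises the number of components from 1 to 2, so f is a cut vertex.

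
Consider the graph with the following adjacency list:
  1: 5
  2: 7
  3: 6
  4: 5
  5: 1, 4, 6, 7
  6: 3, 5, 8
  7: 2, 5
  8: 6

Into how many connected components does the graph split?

Starting from 1 we can reach 1, 2, 3, 4, 5, 6, 7, 8. That is one component of size 8.
Total: 1 component.

1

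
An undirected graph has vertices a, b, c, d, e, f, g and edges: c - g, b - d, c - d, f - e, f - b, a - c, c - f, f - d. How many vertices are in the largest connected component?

Starting from a we can reach a, b, c, d, e, f, g. That is one component of size 7.
The largest has 7 vertices.

7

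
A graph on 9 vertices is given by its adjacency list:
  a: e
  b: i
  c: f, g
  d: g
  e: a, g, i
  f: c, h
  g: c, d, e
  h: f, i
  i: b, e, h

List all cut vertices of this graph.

Removing e increases the component count from 1 to 2, so e is a cut vertex.
Removing g increases the component count from 1 to 2, so g is a cut vertex.
Removing i increases the component count from 1 to 2, so i is a cut vertex.
By contrast removing d leaves 1 component; it is not a cut vertex. No other vertex is a cut vertex either.

e, g, i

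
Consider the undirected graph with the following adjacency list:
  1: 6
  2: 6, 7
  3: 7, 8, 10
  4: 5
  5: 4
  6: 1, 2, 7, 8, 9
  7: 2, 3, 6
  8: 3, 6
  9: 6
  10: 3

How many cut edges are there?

The edges on the cycle 7-6-2-7 are not bridges since each lies on that cycle.
But removing 4-5 disconnects 4 from 5; removing 6-9 disconnects 6 from 9; removing 3-10 disconnects 3 from 10; removing 6-1 disconnects 6 from 1 — these are bridges.
That makes 4 bridges.

4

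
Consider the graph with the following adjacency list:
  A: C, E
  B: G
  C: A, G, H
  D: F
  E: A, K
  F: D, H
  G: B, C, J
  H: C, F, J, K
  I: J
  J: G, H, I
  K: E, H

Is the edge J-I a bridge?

Yes

Removing J-I leaves no path between J and I: the component count goes from 1 to 2. So it is a bridge.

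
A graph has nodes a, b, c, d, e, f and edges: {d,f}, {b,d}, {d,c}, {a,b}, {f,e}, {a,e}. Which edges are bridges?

c-d

The edges on the cycle a-b-d-f-e-a are not bridges since each lies on that cycle.
But removing d–c disconnects d from c — this is a bridge.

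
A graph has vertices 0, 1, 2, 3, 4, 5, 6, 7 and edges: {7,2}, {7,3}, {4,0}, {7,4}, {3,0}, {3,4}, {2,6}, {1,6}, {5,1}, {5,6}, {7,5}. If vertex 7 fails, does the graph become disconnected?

Yes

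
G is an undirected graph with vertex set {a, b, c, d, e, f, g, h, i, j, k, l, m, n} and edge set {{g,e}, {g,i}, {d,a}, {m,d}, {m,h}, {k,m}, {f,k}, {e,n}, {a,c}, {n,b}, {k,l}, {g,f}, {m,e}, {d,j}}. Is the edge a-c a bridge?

Yes

Removing a-c leaves no path between a and c: the component count goes from 1 to 2. So it is a bridge.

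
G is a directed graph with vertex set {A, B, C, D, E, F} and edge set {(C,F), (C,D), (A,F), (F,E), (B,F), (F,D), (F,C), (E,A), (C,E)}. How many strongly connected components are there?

{A, C, E, F} are all mutually reachable — one SCC of size 4.
{D} is an SCC by itself.
{B} is an SCC by itself.
That gives 3 strongly connected components.

3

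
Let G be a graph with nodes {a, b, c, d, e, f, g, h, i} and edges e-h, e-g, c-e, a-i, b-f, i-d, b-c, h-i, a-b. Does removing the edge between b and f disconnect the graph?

Removing b-f leaves no path between b and f: the component count goes from 1 to 2. So it is a bridge.

Yes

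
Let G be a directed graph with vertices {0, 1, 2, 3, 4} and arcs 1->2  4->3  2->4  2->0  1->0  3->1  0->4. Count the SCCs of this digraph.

1

{0, 1, 2, 3, 4} are all mutually reachable — one SCC of size 5.
That gives 1 strongly connected component.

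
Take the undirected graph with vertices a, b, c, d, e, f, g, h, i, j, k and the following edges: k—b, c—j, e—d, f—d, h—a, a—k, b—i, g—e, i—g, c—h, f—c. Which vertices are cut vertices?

c

Removing c increases the component count from 1 to 2, so c is a cut vertex.
By contrast removing i leaves 1 component; it is not a cut vertex. No other vertex is a cut vertex either.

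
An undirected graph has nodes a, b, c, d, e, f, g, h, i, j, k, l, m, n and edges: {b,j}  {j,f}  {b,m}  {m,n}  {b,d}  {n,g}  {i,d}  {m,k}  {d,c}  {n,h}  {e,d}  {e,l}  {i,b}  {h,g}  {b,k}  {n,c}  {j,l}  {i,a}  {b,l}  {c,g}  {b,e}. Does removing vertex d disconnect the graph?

No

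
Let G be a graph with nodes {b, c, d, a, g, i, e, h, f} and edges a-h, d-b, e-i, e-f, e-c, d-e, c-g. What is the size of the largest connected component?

Starting from a we can reach a, h. That is one component of size 2.
Starting from b we can reach b, c, d, e, f, g, i. That is one component of size 7.
The largest has 7 vertices.

7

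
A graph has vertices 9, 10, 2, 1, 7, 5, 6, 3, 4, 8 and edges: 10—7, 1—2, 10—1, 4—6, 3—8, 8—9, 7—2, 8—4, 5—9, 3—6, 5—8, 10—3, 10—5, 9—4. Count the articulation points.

Removing 10 increases the component count from 1 to 2, so 10 is a cut vertex.
By contrast removing 5 leaves 1 component; it is not a cut vertex. No other vertex is a cut vertex either.

1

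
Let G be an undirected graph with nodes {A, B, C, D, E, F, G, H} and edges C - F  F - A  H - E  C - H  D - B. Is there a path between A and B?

No

The component containing A is {A, C, E, F, H}, and B is not in it.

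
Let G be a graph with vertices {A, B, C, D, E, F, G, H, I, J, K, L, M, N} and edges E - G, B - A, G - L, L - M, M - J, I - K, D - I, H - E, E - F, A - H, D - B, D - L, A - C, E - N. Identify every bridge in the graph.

A-C, D-I, E-F, E-N, I-K, J-M, L-M

The edges on the cycle D-B-A-H-E-G-L-D are not bridges since each lies on that cycle.
But removing M - L disconnects M from L; removing M - J disconnects M from J; removing A - C disconnects A from C; removing F - E disconnects F from E — these are bridges.
In total 7 edges are bridges.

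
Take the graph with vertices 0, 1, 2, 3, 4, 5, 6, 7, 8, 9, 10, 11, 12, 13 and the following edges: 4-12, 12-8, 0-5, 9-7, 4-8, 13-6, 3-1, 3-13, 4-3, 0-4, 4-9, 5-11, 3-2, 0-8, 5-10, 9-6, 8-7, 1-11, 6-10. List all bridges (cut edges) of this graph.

The edges on the cycle 4-12-8-4 are not bridges since each lies on that cycle.
But removing 3-2 disconnects 3 from 2 — this is a bridge.

2-3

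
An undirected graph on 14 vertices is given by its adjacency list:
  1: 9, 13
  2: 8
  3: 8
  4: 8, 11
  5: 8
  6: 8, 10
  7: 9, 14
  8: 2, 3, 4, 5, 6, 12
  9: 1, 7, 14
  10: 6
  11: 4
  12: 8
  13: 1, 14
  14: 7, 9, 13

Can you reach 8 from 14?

No

The component containing 14 is {1, 7, 9, 13, 14}, and 8 is not in it.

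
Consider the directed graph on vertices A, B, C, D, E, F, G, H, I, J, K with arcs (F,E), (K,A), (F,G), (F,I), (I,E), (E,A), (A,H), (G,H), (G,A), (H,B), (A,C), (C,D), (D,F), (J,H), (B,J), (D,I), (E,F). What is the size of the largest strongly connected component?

7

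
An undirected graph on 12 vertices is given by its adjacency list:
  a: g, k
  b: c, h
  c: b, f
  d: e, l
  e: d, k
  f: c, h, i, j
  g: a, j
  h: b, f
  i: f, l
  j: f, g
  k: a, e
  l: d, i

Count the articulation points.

Removing f increases the component count from 1 to 2, so f is a cut vertex.
By contrast removing d leaves 1 component; it is not a cut vertex. No other vertex is a cut vertex either.

1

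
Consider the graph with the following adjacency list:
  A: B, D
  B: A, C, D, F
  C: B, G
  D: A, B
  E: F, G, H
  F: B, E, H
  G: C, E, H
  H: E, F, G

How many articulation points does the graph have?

1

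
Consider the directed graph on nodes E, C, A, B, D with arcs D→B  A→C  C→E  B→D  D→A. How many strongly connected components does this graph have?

4

{B, D} are all mutually reachable — one SCC of size 2.
{E} is an SCC by itself.
{C} is an SCC by itself.
{A} is an SCC by itself.
That gives 4 strongly connected components.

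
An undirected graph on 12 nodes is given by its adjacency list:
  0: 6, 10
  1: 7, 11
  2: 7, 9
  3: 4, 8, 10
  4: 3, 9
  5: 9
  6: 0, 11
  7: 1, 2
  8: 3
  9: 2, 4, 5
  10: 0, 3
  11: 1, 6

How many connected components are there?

1

Starting from 0 we can reach 0, 1, 2, 3, 4, 5, 6, 7, 8, 9, 10, 11. That is one component of size 12.
Total: 1 component.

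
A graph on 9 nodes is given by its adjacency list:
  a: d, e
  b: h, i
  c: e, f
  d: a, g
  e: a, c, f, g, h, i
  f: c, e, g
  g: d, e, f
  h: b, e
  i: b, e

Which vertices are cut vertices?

Removing e increases the component count from 1 to 2, so e is a cut vertex.
By contrast removing b leaves 1 component; it is not a cut vertex. No other vertex is a cut vertex either.

e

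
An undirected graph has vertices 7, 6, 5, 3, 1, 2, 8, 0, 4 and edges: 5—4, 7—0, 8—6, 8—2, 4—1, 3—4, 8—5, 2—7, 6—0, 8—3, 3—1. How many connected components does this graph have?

1

Starting from 0 we can reach 0, 1, 2, 3, 4, 5, 6, 7, 8. That is one component of size 9.
Total: 1 component.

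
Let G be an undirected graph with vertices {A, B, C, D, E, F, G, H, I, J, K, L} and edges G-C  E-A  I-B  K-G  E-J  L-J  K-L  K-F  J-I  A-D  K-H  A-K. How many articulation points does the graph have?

Removing A increases the component count from 1 to 2, so A is a cut vertex.
Removing G increases the component count from 1 to 2, so G is a cut vertex.
Removing I increases the component count from 1 to 2, so I is a cut vertex.
Likewise J, K are cut vertices.
By contrast removing D leaves 1 component; it is not a cut vertex. No other vertex is a cut vertex either.

5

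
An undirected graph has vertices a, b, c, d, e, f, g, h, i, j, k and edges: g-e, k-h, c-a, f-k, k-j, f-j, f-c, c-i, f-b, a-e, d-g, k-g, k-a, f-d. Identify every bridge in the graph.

b-f, c-i, h-k

The edges on the cycle f-c-a-k-f are not bridges since each lies on that cycle.
But removing h-k disconnects h from k; removing b-f disconnects b from f; removing i-c disconnects i from c — these are bridges.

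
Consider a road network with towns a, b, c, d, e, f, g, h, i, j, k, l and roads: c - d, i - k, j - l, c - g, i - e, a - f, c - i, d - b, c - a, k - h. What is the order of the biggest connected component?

10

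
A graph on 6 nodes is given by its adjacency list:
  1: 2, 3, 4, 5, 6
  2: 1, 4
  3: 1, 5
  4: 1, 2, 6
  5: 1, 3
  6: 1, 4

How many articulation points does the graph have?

Removing 1 increases the component count from 1 to 2, so 1 is a cut vertex.
By contrast removing 2 leaves 1 component; it is not a cut vertex. No other vertex is a cut vertex either.

1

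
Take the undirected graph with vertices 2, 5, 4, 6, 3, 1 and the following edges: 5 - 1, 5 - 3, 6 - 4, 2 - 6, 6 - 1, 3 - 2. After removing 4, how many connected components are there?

1

With 4 gone, the remaining components are: {1, 2, 3, 5, 6}.
That is 1 component.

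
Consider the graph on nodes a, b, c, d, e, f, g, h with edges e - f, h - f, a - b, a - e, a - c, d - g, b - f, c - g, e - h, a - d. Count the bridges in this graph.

0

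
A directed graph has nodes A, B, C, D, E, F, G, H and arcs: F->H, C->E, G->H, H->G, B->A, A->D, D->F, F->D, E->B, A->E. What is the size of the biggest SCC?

{A, B, E} are all mutually reachable — one SCC of size 3.
{G, H} are all mutually reachable — one SCC of size 2.
{D, F} are all mutually reachable — one SCC of size 2.
{C} is an SCC by itself.
The largest has 3 vertices.

3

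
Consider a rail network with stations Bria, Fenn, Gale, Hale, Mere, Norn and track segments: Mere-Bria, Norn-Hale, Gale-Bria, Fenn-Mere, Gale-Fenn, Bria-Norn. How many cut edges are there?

2

The edges on the cycle Gale-Fenn-Mere-Bria-Gale are not bridges since each lies on that cycle.
But removing Bria-Norn disconnects Bria from Norn; removing Norn-Hale disconnects Norn from Hale — these are bridges.
That makes 2 bridges.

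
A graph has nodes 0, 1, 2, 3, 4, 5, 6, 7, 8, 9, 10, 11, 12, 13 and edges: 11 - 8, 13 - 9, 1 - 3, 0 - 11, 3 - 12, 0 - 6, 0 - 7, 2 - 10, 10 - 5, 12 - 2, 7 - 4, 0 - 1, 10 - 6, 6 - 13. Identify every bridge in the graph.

0-11, 0-7, 10-5, 11-8, 13-6, 13-9, 4-7

The edges on the cycle 0-1-3-12-2-10-6-0 are not bridges since each lies on that cycle.
But removing 13 - 9 disconnects 13 from 9; removing 8 - 11 disconnects 8 from 11; removing 7 - 4 disconnects 7 from 4; removing 5 - 10 disconnects 5 from 10 — these are bridges.
In total 7 edges are bridges.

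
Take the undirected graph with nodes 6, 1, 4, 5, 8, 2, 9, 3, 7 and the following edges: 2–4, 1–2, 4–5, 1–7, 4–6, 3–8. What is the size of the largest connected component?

6

9 is isolated — a component by itself.
Starting from 3 we can reach 3, 8. That is one component of size 2.
Starting from 1 we can reach 1, 2, 4, 5, 6, 7. That is one component of size 6.
The largest has 6 vertices.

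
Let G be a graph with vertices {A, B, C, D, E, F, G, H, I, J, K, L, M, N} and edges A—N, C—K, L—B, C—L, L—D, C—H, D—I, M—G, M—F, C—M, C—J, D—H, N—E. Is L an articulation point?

Deleting L raises the number of components from 2 to 3, so L is a cut vertex.

Yes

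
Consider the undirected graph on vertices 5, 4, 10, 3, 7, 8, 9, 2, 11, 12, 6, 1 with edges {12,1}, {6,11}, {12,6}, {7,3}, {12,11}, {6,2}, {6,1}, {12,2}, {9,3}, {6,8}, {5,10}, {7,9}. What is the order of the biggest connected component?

6

4 is isolated — a component by itself.
Starting from 5 we can reach 5, 10. That is one component of size 2.
Starting from 3 we can reach 3, 7, 9. That is one component of size 3.
Starting from 1 we can reach 1, 2, 6, 8, 11, 12. That is one component of size 6.
The largest has 6 vertices.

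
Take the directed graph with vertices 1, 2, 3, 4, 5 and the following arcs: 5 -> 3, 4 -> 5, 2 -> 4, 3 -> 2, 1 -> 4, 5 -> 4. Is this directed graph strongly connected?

No

There is no directed path from 2 to 1, so the graph is not strongly connected.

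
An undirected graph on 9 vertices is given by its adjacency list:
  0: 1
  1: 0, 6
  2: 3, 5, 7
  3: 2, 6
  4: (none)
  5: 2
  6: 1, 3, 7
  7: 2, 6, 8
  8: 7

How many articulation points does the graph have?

4

Removing 1 increases the component count from 2 to 3, so 1 is a cut vertex.
Removing 2 increases the component count from 2 to 3, so 2 is a cut vertex.
Removing 6 increases the component count from 2 to 3, so 6 is a cut vertex.
Likewise 7 is a cut vertex.
By contrast removing 3 leaves 2 components; it is not a cut vertex. No other vertex is a cut vertex either.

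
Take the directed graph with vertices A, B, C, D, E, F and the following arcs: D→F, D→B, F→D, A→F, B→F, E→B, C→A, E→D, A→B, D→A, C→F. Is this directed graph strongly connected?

No

There is no directed path from D to E, so the graph is not strongly connected.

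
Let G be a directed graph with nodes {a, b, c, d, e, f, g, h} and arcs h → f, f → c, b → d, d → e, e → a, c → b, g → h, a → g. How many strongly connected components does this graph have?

1

{a, b, c, d, e, f, g, h} are all mutually reachable — one SCC of size 8.
That gives 1 strongly connected component.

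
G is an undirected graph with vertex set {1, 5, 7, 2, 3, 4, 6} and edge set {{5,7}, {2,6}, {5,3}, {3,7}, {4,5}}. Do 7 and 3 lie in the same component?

From 7 we can reach 3, 4, 5, 7, which includes 3.

Yes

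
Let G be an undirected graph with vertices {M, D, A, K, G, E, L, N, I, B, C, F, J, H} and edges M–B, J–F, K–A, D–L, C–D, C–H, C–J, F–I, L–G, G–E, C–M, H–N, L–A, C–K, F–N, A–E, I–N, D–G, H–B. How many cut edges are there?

The edges on the cycle F-I-N-F are not bridges since each lies on that cycle.
Every edge lies on some cycle, so there are no bridges.

0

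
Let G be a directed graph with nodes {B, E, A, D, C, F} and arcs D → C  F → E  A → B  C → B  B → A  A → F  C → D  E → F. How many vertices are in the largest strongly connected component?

2

{E, F} are all mutually reachable — one SCC of size 2.
{A, B} are all mutually reachable — one SCC of size 2.
{C, D} are all mutually reachable — one SCC of size 2.
The largest has 2 vertices.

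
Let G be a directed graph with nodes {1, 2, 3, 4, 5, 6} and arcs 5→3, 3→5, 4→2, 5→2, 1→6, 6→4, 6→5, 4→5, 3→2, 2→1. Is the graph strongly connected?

From 2 we can reach every vertex (1, 2, 3, 4, 5, 6), and every vertex can reach 2 (1, 2, 3, 4, 5, 6). So the whole graph is one strongly connected component.

Yes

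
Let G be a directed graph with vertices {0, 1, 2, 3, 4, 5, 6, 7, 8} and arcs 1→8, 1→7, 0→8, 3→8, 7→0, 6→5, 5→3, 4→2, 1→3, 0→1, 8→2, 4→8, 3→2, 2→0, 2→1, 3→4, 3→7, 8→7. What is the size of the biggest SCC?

{0, 1, 2, 3, 4, 7, 8} are all mutually reachable — one SCC of size 7.
{5} is an SCC by itself.
{6} is an SCC by itself.
The largest has 7 vertices.

7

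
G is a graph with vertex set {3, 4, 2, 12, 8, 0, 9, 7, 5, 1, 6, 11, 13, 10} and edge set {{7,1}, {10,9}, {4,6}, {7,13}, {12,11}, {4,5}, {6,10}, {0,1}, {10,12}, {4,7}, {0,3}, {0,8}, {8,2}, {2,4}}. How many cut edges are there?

The edges on the cycle 0-8-2-4-7-1-0 are not bridges since each lies on that cycle.
But removing 4–5 disconnects 4 from 5; removing 4–6 disconnects 4 from 6; removing 10–9 disconnects 10 from 9; removing 10–6 disconnects 10 from 6 — these are bridges.
In total 8 edges are bridges.

8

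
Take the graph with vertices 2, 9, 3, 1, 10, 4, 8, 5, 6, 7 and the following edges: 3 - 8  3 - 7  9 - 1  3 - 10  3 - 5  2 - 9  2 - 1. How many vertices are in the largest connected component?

5

4 is isolated — a component by itself.
6 is isolated — a component by itself.
Starting from 1 we can reach 1, 2, 9. That is one component of size 3.
Starting from 3 we can reach 3, 5, 7, 8, 10. That is one component of size 5.
The largest has 5 vertices.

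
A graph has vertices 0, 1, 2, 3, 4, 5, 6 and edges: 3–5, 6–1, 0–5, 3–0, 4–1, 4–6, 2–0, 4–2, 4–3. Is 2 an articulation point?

No

Deleting 2 leaves 1 component (was 1) (its neighbors 0, 4 remain connected to each other), so 2 is not a cut vertex.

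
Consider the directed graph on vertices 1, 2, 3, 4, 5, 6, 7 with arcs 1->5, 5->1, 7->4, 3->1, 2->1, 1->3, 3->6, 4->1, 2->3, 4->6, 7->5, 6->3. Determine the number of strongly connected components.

4

{1, 3, 5, 6} are all mutually reachable — one SCC of size 4.
{2} is an SCC by itself.
{4} is an SCC by itself.
{7} is an SCC by itself.
That gives 4 strongly connected components.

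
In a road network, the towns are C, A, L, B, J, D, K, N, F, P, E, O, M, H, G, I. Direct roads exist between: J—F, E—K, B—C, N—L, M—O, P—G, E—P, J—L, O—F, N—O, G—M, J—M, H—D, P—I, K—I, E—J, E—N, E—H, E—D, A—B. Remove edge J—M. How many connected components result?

2

J and M are still connected via J-F-O-M, so the component count stays at 2.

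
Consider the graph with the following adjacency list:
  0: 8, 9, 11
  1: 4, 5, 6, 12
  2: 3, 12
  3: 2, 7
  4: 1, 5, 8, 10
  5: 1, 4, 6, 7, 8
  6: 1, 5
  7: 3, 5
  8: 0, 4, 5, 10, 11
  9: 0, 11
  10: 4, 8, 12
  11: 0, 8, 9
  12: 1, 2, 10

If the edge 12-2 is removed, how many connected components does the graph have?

12 and 2 are still connected via 12-1-5-7-3-2, so the component count stays at 1.

1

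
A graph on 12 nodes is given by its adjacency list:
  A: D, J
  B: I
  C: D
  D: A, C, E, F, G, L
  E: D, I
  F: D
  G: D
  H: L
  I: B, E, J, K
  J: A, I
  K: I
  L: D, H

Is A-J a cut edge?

After removing A-J, the path A-D-E-I-J still connects them, so the edge is not a bridge.

No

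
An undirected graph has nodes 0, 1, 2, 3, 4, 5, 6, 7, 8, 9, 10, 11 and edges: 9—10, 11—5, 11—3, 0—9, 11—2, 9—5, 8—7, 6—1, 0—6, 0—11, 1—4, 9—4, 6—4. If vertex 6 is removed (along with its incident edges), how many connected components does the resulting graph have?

2

With 6 gone, the remaining components are: {7, 8}; {0, 1, 2, 3, 4, 5, 9, 10, 11}.
That is 2 components.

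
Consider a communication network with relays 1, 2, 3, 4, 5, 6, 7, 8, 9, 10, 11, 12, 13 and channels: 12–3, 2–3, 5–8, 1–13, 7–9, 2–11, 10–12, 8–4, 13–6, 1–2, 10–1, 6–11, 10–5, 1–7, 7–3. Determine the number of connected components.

1

Starting from 1 we can reach 1, 2, 3, 4, 5, 6, 7, 8, 9, 10, 11, 12, 13. That is one component of size 13.
Total: 1 component.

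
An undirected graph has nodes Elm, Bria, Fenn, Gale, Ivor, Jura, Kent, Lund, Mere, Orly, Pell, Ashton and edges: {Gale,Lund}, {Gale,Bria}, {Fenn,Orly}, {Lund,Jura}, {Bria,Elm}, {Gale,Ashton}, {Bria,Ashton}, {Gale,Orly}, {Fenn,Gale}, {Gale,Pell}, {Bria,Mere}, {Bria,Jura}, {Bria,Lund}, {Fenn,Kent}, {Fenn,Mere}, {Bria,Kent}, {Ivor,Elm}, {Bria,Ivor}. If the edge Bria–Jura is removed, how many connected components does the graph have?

Bria and Jura are still connected via Bria-Lund-Jura, so the component count stays at 1.

1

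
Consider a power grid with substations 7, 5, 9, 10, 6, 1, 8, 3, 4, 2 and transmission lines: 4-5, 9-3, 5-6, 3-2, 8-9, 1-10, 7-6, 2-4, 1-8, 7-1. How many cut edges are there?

The edges on the cycle 7-1-8-9-3-2-4-5-6-7 are not bridges since each lies on that cycle.
But removing 1-10 disconnects 1 from 10 — this is a bridge.

1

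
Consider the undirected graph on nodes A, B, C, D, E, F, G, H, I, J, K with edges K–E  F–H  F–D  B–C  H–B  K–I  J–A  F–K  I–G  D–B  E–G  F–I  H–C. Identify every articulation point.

Removing F increases the component count from 2 to 3, so F is a cut vertex.
By contrast removing D leaves 2 components; it is not a cut vertex. No other vertex is a cut vertex either.

F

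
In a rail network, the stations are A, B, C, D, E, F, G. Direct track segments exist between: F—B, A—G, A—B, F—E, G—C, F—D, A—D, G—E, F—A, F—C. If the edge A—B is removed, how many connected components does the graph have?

1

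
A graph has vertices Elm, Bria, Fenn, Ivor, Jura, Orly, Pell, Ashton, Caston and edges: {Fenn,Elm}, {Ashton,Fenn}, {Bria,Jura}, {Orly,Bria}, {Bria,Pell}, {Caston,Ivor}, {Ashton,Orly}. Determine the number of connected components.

Starting from Ivor we can reach Ivor, Caston. That is one component of size 2.
Starting from Elm we can reach Elm, Bria, Fenn, Jura, Orly, Pell, Ashton. That is one component of size 7.
Total: 2 components.

2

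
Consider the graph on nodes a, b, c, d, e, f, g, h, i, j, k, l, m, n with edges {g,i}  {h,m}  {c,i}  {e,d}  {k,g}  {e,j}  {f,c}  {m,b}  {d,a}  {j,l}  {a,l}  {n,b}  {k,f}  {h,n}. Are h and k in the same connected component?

The component containing h is {b, h, m, n}, and k is not in it.

No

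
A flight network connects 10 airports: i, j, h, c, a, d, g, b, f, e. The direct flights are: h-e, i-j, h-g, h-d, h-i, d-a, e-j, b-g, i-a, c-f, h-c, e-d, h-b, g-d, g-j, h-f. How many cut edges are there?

0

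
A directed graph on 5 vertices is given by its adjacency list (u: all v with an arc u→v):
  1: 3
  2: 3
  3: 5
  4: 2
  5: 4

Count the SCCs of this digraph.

2

{2, 3, 4, 5} are all mutually reachable — one SCC of size 4.
{1} is an SCC by itself.
That gives 2 strongly connected components.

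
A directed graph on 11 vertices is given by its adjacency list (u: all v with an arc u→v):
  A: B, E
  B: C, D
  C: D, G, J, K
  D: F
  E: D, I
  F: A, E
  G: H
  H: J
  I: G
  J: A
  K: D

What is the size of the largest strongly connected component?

11

{A, B, C, D, E, F, G, H, I, J, K} are all mutually reachable — one SCC of size 11.
The largest has 11 vertices.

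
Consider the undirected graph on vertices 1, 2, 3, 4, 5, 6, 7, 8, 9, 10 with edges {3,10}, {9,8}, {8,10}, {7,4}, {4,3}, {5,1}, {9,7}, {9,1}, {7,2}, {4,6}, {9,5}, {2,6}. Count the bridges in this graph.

0

The edges on the cycle 9-5-1-9 are not bridges since each lies on that cycle.
Every edge lies on some cycle, so there are no bridges.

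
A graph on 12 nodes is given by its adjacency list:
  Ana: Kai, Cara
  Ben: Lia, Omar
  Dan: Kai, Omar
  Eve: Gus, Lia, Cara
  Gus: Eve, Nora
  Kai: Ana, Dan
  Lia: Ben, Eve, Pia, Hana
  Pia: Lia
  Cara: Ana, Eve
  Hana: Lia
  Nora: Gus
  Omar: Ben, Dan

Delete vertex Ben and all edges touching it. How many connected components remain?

1

With Ben gone, the remaining components are: {Ana, Dan, Eve, Gus, Kai, Lia, Pia, Cara, Hana, Nora, Omar}.
That is 1 component.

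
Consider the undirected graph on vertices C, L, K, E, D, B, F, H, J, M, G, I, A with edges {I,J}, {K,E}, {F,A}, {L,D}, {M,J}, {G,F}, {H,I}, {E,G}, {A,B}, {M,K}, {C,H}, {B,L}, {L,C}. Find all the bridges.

D-L

The edges on the cycle M-K-E-G-F-A-B-L-C-H-I-J-M are not bridges since each lies on that cycle.
But removing D—L disconnects D from L — this is a bridge.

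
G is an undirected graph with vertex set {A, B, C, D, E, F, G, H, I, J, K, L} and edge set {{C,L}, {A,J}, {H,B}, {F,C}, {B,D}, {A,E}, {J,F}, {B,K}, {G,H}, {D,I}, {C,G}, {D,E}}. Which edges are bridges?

The edges on the cycle A-J-F-C-G-H-B-D-E-A are not bridges since each lies on that cycle.
But removing I - D disconnects I from D; removing K - B disconnects K from B; removing L - C disconnects L from C — these are bridges.

B-K, C-L, D-I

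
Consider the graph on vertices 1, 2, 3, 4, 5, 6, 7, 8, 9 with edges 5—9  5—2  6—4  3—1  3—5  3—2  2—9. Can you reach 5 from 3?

From 3 we can reach 1, 2, 3, 5, 9, which includes 5.

Yes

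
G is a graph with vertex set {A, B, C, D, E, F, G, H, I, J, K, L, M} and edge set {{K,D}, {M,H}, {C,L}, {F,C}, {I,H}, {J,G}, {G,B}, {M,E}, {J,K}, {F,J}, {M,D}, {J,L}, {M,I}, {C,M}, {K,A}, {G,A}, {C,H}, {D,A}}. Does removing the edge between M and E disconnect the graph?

Yes

Removing M - E leaves no path between M and E: the component count goes from 1 to 2. So it is a bridge.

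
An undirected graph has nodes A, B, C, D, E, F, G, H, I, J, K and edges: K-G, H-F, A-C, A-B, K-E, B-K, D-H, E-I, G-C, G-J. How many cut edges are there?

5

The edges on the cycle A-B-K-G-C-A are not bridges since each lies on that cycle.
But removing H-F disconnects H from F; removing D-H disconnects D from H; removing G-J disconnects G from J; removing K-E disconnects K from E — these are bridges.
In total 5 edges are bridges.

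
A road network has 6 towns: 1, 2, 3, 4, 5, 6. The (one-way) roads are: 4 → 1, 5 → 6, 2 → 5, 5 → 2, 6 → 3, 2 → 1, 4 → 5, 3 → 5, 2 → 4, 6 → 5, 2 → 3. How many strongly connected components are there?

{2, 3, 4, 5, 6} are all mutually reachable — one SCC of size 5.
{1} is an SCC by itself.
That gives 2 strongly connected components.

2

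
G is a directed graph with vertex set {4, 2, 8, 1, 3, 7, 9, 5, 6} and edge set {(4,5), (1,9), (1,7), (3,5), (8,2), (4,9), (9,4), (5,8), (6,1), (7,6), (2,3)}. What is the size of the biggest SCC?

{2, 3, 5, 8} are all mutually reachable — one SCC of size 4.
{1, 6, 7} are all mutually reachable — one SCC of size 3.
{4, 9} are all mutually reachable — one SCC of size 2.
The largest has 4 vertices.

4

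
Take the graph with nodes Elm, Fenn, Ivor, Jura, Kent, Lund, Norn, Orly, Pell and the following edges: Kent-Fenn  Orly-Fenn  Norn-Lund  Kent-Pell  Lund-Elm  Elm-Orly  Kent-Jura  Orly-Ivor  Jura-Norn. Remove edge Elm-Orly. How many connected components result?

1

Elm and Orly are still connected via Elm-Lund-Norn-Jura-Kent-Fenn-Orly, so the component count stays at 1.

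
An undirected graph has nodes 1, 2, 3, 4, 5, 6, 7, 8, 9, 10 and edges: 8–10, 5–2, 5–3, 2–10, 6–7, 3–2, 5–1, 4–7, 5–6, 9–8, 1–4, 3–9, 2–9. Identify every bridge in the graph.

none

The edges on the cycle 5-1-4-7-6-5 are not bridges since each lies on that cycle.
Every edge lies on some cycle, so there are no bridges.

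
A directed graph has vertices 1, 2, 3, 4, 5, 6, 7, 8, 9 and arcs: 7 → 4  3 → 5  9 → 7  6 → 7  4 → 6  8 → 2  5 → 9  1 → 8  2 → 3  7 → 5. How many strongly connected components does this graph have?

5

{4, 5, 6, 7, 9} are all mutually reachable — one SCC of size 5.
{8} is an SCC by itself.
{3} is an SCC by itself.
{2} is an SCC by itself.
{1} is an SCC by itself.
That gives 5 strongly connected components.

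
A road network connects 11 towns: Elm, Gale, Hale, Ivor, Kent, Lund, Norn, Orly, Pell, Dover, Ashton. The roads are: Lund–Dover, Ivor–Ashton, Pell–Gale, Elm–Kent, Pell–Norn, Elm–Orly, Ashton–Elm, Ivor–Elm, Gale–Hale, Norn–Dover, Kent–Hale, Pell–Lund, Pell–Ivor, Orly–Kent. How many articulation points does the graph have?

Removing Pell increases the component count from 1 to 2, so Pell is a cut vertex.
By contrast removing Kent leaves 1 component; it is not a cut vertex. No other vertex is a cut vertex either.

1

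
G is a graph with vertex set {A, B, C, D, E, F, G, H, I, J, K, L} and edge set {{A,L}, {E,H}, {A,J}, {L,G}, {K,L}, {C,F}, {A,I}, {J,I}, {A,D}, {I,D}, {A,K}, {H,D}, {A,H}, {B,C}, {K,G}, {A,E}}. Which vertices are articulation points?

Removing A increases the component count from 2 to 3, so A is a cut vertex.
Removing C increases the component count from 2 to 3, so C is a cut vertex.
By contrast removing B leaves 2 components; it is not a cut vertex. No other vertex is a cut vertex either.

A, C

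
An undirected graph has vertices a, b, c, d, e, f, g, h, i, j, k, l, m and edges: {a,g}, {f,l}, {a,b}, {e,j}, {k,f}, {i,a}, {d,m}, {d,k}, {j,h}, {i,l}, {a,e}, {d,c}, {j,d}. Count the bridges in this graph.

The edges on the cycle i-a-e-j-d-k-f-l-i are not bridges since each lies on that cycle.
But removing a–b disconnects a from b; removing j–h disconnects j from h; removing m–d disconnects m from d; removing a–g disconnects a from g — these are bridges.
In total 5 edges are bridges.

5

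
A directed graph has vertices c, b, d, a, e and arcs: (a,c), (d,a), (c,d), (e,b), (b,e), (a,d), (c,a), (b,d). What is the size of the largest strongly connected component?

3

{a, c, d} are all mutually reachable — one SCC of size 3.
{b, e} are all mutually reachable — one SCC of size 2.
The largest has 3 vertices.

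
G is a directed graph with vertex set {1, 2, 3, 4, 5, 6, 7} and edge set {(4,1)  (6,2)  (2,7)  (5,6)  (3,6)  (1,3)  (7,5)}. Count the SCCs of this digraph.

4

{2, 5, 6, 7} are all mutually reachable — one SCC of size 4.
{4} is an SCC by itself.
{1} is an SCC by itself.
{3} is an SCC by itself.
That gives 4 strongly connected components.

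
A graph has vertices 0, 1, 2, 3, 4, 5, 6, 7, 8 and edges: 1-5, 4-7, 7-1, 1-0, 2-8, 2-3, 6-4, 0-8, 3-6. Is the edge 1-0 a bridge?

No

After removing 1-0, the path 1-7-4-6-3-2-8-0 still connects them, so the edge is not a bridge.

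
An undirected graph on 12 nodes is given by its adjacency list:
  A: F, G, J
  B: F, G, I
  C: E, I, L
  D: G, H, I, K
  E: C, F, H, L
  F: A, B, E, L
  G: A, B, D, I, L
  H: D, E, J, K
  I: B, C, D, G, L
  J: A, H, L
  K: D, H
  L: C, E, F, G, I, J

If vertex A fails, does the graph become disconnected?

Deleting A leaves 1 component (was 1) (its neighbors F, G, J remain connected to each other), so A is not a cut vertex.

No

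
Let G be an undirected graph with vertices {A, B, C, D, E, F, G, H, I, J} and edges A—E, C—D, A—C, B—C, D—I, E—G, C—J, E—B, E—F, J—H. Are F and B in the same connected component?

From F we can reach A, B, C, D, E, F, G, H, I, J, which includes B.

Yes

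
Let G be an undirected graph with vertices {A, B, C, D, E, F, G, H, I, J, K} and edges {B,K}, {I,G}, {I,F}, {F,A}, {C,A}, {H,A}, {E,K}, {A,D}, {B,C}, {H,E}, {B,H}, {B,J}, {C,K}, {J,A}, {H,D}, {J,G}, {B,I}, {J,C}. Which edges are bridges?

The edges on the cycle B-I-F-A-D-H-B are not bridges since each lies on that cycle.
Every edge lies on some cycle, so there are no bridges.

none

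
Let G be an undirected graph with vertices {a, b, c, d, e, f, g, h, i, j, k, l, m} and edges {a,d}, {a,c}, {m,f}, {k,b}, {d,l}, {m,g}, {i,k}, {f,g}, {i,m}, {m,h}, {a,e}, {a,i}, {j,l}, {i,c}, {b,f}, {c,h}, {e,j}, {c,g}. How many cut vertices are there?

Removing a increases the component count from 1 to 2, so a is a cut vertex.
By contrast removing g leaves 1 component; it is not a cut vertex. No other vertex is a cut vertex either.

1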